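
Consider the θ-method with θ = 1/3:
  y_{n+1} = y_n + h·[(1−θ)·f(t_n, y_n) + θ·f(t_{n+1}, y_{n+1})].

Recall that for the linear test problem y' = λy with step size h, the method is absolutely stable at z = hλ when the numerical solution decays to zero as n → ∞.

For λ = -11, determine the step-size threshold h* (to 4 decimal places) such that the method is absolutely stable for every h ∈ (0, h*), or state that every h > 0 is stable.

With y'=λy (z=hλ):
  y_{n+1} = y_n + z·[2/3·y_n + 1/3·y_{n+1}] ⇒ (1 − 1/3z)y_{n+1} = (1 + 2/3z)y_n
  Hence R(z) = (1 + 2/3z)/(1 − 1/3z).

Boundary: |R(x)|=1, x<0.
x=-0.84: |R|=0.3437
R=−1: 1+2/3x = −1+1/3x ⇒ -1/3x=2 ⇒ x=2/(-1/3)=-6.0000
Confirm numerically:
  x=-5.372: |R|=0.92499 <1
  x=-5.259: |R|=0.91028 <1
  x=-5.163: |R|=0.89746 <1
  x=-6.505: |R|=1.05313 >1
  x=-6.079: |R|=1.00870 >1
  x=-6.063: |R|=1.00695 >1
So |R|<1 on (-6.0000, 0).

(-6.0000,0); λ=-11 ⇒ h* = (6)/11 = 0.5455.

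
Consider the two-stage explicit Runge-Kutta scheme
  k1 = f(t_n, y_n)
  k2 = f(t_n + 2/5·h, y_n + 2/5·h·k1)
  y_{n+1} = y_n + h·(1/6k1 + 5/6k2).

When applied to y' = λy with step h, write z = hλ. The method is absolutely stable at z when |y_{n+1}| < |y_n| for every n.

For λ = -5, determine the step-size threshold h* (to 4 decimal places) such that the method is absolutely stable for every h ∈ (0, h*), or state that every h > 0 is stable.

(-3.0000,0); λ=-5 ⇒ h* = (3)/5 = 0.6000.

Test eqn y'=λy, z=hλ:
  k1=λy_n ⇒ h·k1=z·y_n;  k2=λ(1+2/5z)y_n ⇒ h·k2=z(1+2/5z)y_n
  y_{n+1}/y_n = 1 + 1/6z + 5/6z(1+2/5z) = 1 + z + 1/3z²
  ⇒ R(z) = 1 + z + 1/3z².

Find x<0 with |R(x)|<1.
x=-0.91: |R|=0.3660
R=1: x+1/3x²=0 ⇒ x=−3=-3.0000; min R=1−1/(4·1/3)=0.2500>−1
Confirm numerically:
  x=-2.584: |R|=0.64169 <1
  x=-2.326: |R|=0.47743 <1
  x=-2.011: |R|=0.33704 <1
  x=-1.259: |R|=0.26936 <1
  x=-3.490: |R|=1.57003 >1
  x=-3.341: |R|=1.37976 >1
So |R|<1 on (-3.0000, 0).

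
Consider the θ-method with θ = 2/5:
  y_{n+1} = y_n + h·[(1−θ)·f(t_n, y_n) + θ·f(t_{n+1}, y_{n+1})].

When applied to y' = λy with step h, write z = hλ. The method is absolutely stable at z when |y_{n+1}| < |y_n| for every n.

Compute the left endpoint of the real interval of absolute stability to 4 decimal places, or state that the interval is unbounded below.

With y'=λy (z=hλ):
  y_{n+1} = y_n + z·[3/5·y_n + 2/5·y_{n+1}] ⇒ (1 − 2/5z)y_{n+1} = (1 + 3/5z)y_n
  ⇒ R(z) = (1 + 3/5z)/(1 − 2/5z).

Solve |R(x)|<1 on ℝ⁻.
x=-1.37: |R|=0.1150
R=−1: 1+3/5x = −1+2/5x ⇒ -1/5x=2 ⇒ x=2/(-1/5)=-10.0000
Confirm numerically:
  x=-9.448: |R|=0.97690 <1
  x=-7.667: |R|=0.88527 <1
  x=-4.502: |R|=0.60740 <1
  x=-4.158: |R|=0.56128 <1
  x=-10.072: |R|=1.00286 >1
  x=-10.054: |R|=1.00215 >1
  x=-10.031: |R|=1.00124 >1
Stable set (-10.0000, 0).

z* = -10.0000.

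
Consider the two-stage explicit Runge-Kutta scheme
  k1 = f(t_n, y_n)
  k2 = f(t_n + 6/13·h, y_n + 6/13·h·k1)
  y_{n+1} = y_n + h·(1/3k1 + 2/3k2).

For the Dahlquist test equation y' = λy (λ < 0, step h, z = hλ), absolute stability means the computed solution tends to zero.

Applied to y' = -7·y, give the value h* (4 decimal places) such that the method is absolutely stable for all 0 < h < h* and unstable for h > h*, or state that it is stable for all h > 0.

(-3.2500,0); λ=-7 ⇒ h* = (13/4)/7 = 0.4643.

Test eqn y'=λy, z=hλ:
  k1=λy_n ⇒ h·k1=z·y_n;  k2=λ(1+6/13z)y_n ⇒ h·k2=z(1+6/13z)y_n
  y_{n+1}/y_n = 1 + 1/3z + 2/3z(1+6/13z) = 1 + z + 4/13z²
  Hence R(z) = 1 + z + 4/13z².

Boundary: |R(x)|=1, x<0.
x=-0.69: |R|=0.4565
R=1: x+4/13x²=0 ⇒ x=−13/4=-3.2500; min R=1−1/(4·4/13)=0.1875>−1
Confirm numerically:
  x=-2.795: |R|=0.60870 <1
  x=-2.761: |R|=0.58458 <1
  x=-1.917: |R|=0.21374 <1
  x=-3.728: |R|=1.54830 >1
  x=-3.570: |R|=1.35151 >1
  x=-3.515: |R|=1.28661 >1
Interval (-3.2500, 0).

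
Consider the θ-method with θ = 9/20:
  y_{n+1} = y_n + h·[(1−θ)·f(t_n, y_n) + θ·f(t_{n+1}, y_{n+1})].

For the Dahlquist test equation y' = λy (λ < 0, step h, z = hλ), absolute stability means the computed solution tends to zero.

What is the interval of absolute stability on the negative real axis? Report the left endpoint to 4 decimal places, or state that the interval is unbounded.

(-20.0000, 0).

With y'=λy (z=hλ):
  y_{n+1} = y_n + z·[11/20·y_n + 9/20·y_{n+1}] ⇒ (1 − 9/20z)y_{n+1} = (1 + 11/20z)y_n
  Hence R(z) = (1 + 11/20z)/(1 − 9/20z).

Need |R(x)|<1, x<0.
x=-1.44: |R|=0.1262
R=−1: 1+11/20x = −1+9/20x ⇒ -1/10x=2 ⇒ x=2/(-1/10)=-20.0000
Confirm numerically:
  x=-19.206: |R|=0.99177 <1
  x=-18.093: |R|=0.97914 <1
  x=-15.028: |R|=0.93595 <1
  x=-13.636: |R|=0.91082 <1
  x=-20.493: |R|=1.00482 >1
  x=-20.465: |R|=1.00455 >1
  x=-20.320: |R|=1.00315 >1
Stable set (-20.0000, 0).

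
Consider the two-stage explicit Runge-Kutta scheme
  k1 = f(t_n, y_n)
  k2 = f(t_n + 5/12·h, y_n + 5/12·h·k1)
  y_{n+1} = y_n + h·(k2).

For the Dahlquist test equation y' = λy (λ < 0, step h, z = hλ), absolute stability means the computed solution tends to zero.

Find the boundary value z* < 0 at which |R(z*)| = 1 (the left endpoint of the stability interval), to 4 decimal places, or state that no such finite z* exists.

left endpoint -2.4000.

With y'=λy (z=hλ):
  k1=λy_n ⇒ h·k1=z·y_n;  k2=λ(1+5/12z)y_n ⇒ h·k2=z(1+5/12z)y_n
  y_{n+1}/y_n = 1 + z(1+5/12z) = 1 + z + 5/12z²
  Hence R(z) = 1 + z + 5/12z².

Find x<0 with |R(x)|<1.
x=-0.81: |R|=0.4634
R=1: x+5/12x²=0 ⇒ x=−12/5=-2.4000; min R=1−1/(4·5/12)=0.4000>−1
Confirm numerically:
  x=-2.187: |R|=0.80590 <1
  x=-1.999: |R|=0.66600 <1
  x=-1.743: |R|=0.52285 <1
  x=-1.290: |R|=0.40338 <1
  x=-2.806: |R|=1.47468 >1
  x=-2.733: |R|=1.37920 >1
Stable set (-2.4000, 0).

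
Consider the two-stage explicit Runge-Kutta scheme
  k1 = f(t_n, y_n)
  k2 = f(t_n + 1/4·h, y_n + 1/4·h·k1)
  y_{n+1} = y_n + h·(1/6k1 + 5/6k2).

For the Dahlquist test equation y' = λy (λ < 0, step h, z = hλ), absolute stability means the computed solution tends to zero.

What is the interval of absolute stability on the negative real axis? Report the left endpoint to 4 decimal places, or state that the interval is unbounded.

Test eqn y'=λy, z=hλ:
  k1=λy_n ⇒ h·k1=z·y_n;  k2=λ(1+1/4z)y_n ⇒ h·k2=z(1+1/4z)y_n
  y_{n+1}/y_n = 1 + 1/6z + 5/6z(1+1/4z) = 1 + z + 5/24z²
  so R(z) = 1 + z + 5/24z².

Boundary: |R(x)|=1, x<0.
x=-0.49: |R|=0.5600
R=1: x+5/24x²=0 ⇒ x=−24/5=-4.8000; min R=1−1/(4·5/24)=-0.2000>−1
Confirm numerically:
  x=-4.555: |R|=0.76751 <1
  x=-4.319: |R|=0.56720 <1
  x=-3.191: |R|=0.06965 <1
  x=-1.935: |R|=0.15495 <1
  x=-4.979: |R|=1.18568 >1
  x=-4.944: |R|=1.14832 >1
Interval (-4.8000, 0).

(-4.8000, 0).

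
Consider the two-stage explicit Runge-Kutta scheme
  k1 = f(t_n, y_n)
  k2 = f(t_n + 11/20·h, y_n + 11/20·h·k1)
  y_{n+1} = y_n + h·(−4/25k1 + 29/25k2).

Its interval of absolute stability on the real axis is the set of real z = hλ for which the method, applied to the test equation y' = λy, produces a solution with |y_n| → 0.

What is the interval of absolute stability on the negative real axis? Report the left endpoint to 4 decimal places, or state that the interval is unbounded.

z∈(-1.5674,0).

On y'=λy, z=hλ:
  k1=λy_n ⇒ h·k1=z·y_n;  k2=λ(1+11/20z)y_n ⇒ h·k2=z(1+11/20z)y_n
  y_{n+1}/y_n = 1 − 4/25z + 29/25z(1+11/20z) = 1 + z + 319/500z²
  Hence R(z) = 1 + z + 319/500z².

Solve |R(x)|<1 on ℝ⁻.
x=-1.19: |R|=0.7135
R=1: x+319/500x²=0 ⇒ x=−500/319=-1.5674; min R=1−1/(4·319/500)=0.6082>−1
Confirm numerically:
  x=-1.294: |R|=0.77429 <1
  x=-1.263: |R|=0.75472 <1
  x=-0.945: |R|=0.62475 <1
  x=-0.802: |R|=0.60836 <1
  x=-2.039: |R|=1.61350 >1
  x=-1.691: |R|=1.13335 >1
So |R|<1 on (-1.5674, 0).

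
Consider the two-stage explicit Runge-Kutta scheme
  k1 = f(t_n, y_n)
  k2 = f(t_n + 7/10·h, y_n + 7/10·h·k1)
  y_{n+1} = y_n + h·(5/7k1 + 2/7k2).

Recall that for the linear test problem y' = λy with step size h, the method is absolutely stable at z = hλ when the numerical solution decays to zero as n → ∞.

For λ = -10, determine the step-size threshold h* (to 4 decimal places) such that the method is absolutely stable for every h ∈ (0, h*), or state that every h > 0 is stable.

(-5.0000,0); λ=-10 ⇒ h* = (5)/10 = 0.5000.

With y'=λy (z=hλ):
  k1=λy_n ⇒ h·k1=z·y_n;  k2=λ(1+7/10z)y_n ⇒ h·k2=z(1+7/10z)y_n
  y_{n+1}/y_n = 1 + 5/7z + 2/7z(1+7/10z) = 1 + z + 1/5z²
  Hence R(z) = 1 + z + 1/5z².

Need |R(x)|<1, x<0.
x=-0.64: |R|=0.4419
R=1: x+1/5x²=0 ⇒ x=−5=-5.0000; min R=1−1/(4·1/5)=-0.2500>−1
Confirm numerically:
  x=-4.239: |R|=0.35482 <1
  x=-2.432: |R|=0.24908 <1
  x=-2.297: |R|=0.24176 <1
  x=-5.490: |R|=1.53802 >1
  x=-5.259: |R|=1.27242 >1
  x=-5.183: |R|=1.18970 >1
Stable set (-5.0000, 0).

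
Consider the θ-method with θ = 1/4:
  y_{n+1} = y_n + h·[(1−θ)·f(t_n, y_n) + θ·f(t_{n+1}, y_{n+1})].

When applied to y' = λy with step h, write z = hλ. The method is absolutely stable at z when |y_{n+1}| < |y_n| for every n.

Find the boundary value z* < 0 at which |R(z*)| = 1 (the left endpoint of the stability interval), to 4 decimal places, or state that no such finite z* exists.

Test eqn y'=λy, z=hλ:
  y_{n+1} = y_n + z·[3/4·y_n + 1/4·y_{n+1}] ⇒ (1 − 1/4z)y_{n+1} = (1 + 3/4z)y_n
  Hence R(z) = (1 + 3/4z)/(1 − 1/4z).

Find x<0 with |R(x)|<1.
x=-0.44: |R|=0.6036
R=−1: 1+3/4x = −1+1/4x ⇒ -1/2x=2 ⇒ x=2/(-1/2)=-4.0000
Confirm numerically:
  x=-3.261: |R|=0.79645 <1
  x=-2.567: |R|=0.56358 <1
  x=-1.971: |R|=0.32038 <1
  x=-4.362: |R|=1.08658 >1
  x=-4.354: |R|=1.08475 >1
Interval (-4.0000, 0).

left endpoint -4.0000.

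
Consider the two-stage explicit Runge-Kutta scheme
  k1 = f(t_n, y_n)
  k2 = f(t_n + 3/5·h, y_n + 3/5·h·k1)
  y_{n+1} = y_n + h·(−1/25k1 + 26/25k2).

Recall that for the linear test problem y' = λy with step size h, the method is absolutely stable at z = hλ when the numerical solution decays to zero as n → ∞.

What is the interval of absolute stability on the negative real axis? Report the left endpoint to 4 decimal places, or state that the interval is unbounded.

(-1.6026, 0).

Test eqn y'=λy, z=hλ:
  k1=λy_n ⇒ h·k1=z·y_n;  k2=λ(1+3/5z)y_n ⇒ h·k2=z(1+3/5z)y_n
  y_{n+1}/y_n = 1 − 1/25z + 26/25z(1+3/5z) = 1 + z + 78/125z²
  ⇒ R(z) = 1 + z + 78/125z².

Find x<0 with |R(x)|<1.
x=-0.99: |R|=0.6216
R=1: x+78/125x²=0 ⇒ x=−125/78=-1.6026; min R=1−1/(4·78/125)=0.5994>−1
Confirm numerically:
  x=-1.492: |R|=0.89706 <1
  x=-1.284: |R|=0.74476 <1
  x=-0.955: |R|=0.61410 <1
  x=-0.750: |R|=0.60100 <1
  x=-2.043: |R|=1.56148 >1
  x=-2.006: |R|=1.50500 >1
Interval (-1.6026, 0).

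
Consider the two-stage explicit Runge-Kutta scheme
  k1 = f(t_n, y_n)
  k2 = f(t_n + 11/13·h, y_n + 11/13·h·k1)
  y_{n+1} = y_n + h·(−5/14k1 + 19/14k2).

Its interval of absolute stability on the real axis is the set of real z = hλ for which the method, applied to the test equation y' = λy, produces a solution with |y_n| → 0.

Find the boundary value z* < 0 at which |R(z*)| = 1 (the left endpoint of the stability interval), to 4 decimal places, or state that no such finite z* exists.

Test eqn y'=λy, z=hλ:
  k1=λy_n ⇒ h·k1=z·y_n;  k2=λ(1+11/13z)y_n ⇒ h·k2=z(1+11/13z)y_n
  y_{n+1}/y_n = 1 − 5/14z + 19/14z(1+11/13z) = 1 + z + 209/182z²
  ⇒ R(z) = 1 + z + 209/182z².

Boundary: |R(x)|=1, x<0.
x=-0.59: |R|=0.8097
R=1: x+209/182x²=0 ⇒ x=−182/209=-0.8708; min R=1−1/(4·209/182)=0.7823>−1
Confirm numerically:
  x=-0.716: |R|=0.87271 <1
  x=-0.543: |R|=0.79559 <1
  x=-0.416: |R|=0.78273 <1
  x=-1.170: |R|=1.40198 >1
  x=-1.012: |R|=1.16408 >1
Interval (-0.8708, 0).

left endpoint -0.8708.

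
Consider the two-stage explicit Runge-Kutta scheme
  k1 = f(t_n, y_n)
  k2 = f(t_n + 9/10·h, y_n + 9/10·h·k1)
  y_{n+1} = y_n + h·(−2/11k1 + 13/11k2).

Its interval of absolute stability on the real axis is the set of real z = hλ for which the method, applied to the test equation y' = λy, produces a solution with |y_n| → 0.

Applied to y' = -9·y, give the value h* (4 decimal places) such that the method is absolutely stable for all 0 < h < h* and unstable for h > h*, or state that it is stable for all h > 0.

(-0.9402,0); λ=-9 ⇒ h* = (110/117)/9 = 0.1045.

Set f=λy, z=hλ:
  k1=λy_n ⇒ h·k1=z·y_n;  k2=λ(1+9/10z)y_n ⇒ h·k2=z(1+9/10z)y_n
  y_{n+1}/y_n = 1 − 2/11z + 13/11z(1+9/10z) = 1 + z + 117/110z²
  ⇒ R(z) = 1 + z + 117/110z².

Need |R(x)|<1, x<0.
x=-1.32: |R|=1.5333
R=1: x+117/110x²=0 ⇒ x=−110/117=-0.9402; min R=1−1/(4·117/110)=0.7650>−1
Confirm numerically:
  x=-0.824: |R|=0.89818 <1
  x=-0.621: |R|=0.78918 <1
  x=-0.532: |R|=0.76903 <1
  x=-0.457: |R|=0.76514 <1
  x=-1.264: |R|=1.43537 >1
  x=-1.178: |R|=1.29799 >1
So |R|<1 on (-0.9402, 0).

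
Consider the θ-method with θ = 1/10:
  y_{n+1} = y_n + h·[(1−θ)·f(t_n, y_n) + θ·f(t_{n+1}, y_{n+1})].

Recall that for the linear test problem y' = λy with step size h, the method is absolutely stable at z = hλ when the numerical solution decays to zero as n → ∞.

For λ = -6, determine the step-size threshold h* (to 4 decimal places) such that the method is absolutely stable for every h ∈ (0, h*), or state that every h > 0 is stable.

On y'=λy, z=hλ:
  y_{n+1} = y_n + z·[9/10·y_n + 1/10·y_{n+1}] ⇒ (1 − 1/10z)y_{n+1} = (1 + 9/10z)y_n
  Hence R(z) = (1 + 9/10z)/(1 − 1/10z).

Solve |R(x)|<1 on ℝ⁻.
x=-0.43: |R|=0.5877
R=−1: 1+9/10x = −1+1/10x ⇒ -4/5x=2 ⇒ x=2/(-4/5)=-2.5000
Confirm numerically:
  x=-2.336: |R|=0.89364 <1
  x=-2.020: |R|=0.68053 <1
  x=-1.266: |R|=0.12374 <1
  x=-1.101: |R|=0.00820 <1
  x=-2.692: |R|=1.12102 >1
  x=-2.635: |R|=1.08548 >1
Interval (-2.5000, 0).

(-2.5000,0); λ=-6 ⇒ h* = (5/2)/6 = 0.4167.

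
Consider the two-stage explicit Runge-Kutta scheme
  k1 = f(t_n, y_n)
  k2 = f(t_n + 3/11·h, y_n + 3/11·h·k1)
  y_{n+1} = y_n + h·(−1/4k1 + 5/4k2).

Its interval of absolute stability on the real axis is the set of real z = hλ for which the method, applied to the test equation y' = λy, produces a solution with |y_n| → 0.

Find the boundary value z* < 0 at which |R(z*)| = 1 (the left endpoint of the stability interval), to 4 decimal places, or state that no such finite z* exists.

z* = -2.9333.

On y'=λy, z=hλ:
  k1=λy_n ⇒ h·k1=z·y_n;  k2=λ(1+3/11z)y_n ⇒ h·k2=z(1+3/11z)y_n
  y_{n+1}/y_n = 1 − 1/4z + 5/4z(1+3/11z) = 1 + z + 15/44z²
  ⇒ R(z) = 1 + z + 15/44z².

Need |R(x)|<1, x<0.
x=-0.65: |R|=0.4940
R=1: x+15/44x²=0 ⇒ x=−44/15=-2.9333; min R=1−1/(4·15/44)=0.2667>−1
Confirm numerically:
  x=-2.064: |R|=0.38831 <1
  x=-1.990: |R|=0.36003 <1
  x=-1.186: |R|=0.29352 <1
  x=-3.419: |R|=1.56608 >1
  x=-3.187: |R|=1.27560 >1
Stable set (-2.9333, 0).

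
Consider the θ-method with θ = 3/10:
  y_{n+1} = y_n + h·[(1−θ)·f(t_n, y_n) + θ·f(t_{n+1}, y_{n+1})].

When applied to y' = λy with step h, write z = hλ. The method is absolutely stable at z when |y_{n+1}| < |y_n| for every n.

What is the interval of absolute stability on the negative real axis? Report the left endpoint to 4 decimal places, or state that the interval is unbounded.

On y'=λy, z=hλ:
  y_{n+1} = y_n + z·[7/10·y_n + 3/10·y_{n+1}] ⇒ (1 − 3/10z)y_{n+1} = (1 + 7/10z)y_n
  R(z) = (1 + 7/10z)/(1 − 3/10z).

Need |R(x)|<1, x<0.
x=-1.69: |R|=0.1214
R=−1: 1+7/10x = −1+3/10x ⇒ -2/5x=2 ⇒ x=2/(-2/5)=-5.0000
Confirm numerically:
  x=-3.477: |R|=0.70183 <1
  x=-2.645: |R|=0.47477 <1
  x=-2.329: |R|=0.37105 <1
  x=-5.243: |R|=1.03778 >1
  x=-5.236: |R|=1.03672 >1
  x=-5.146: |R|=1.02296 >1
So |R|<1 on (-5.0000, 0).

(-5.0000, 0).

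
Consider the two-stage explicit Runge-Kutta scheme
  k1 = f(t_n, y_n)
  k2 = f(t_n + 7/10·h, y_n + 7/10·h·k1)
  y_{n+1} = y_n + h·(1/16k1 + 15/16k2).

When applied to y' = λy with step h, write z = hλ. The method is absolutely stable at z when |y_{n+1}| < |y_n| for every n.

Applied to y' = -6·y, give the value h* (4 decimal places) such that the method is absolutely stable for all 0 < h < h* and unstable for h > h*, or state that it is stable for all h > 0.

(-1.5238,0); λ=-6 ⇒ h* = (32/21)/6 = 0.2540.

Set f=λy, z=hλ:
  k1=λy_n ⇒ h·k1=z·y_n;  k2=λ(1+7/10z)y_n ⇒ h·k2=z(1+7/10z)y_n
  y_{n+1}/y_n = 1 + 1/16z + 15/16z(1+7/10z) = 1 + z + 21/32z²
  Hence R(z) = 1 + z + 21/32z².

Boundary: |R(x)|=1, x<0.
x=-1.64: |R|=1.1250
R=1: x+21/32x²=0 ⇒ x=−32/21=-1.5238; min R=1−1/(4·21/32)=0.6190>−1
Confirm numerically:
  x=-1.265: |R|=0.78515 <1
  x=-1.049: |R|=0.67314 <1
  x=-0.767: |R|=0.61906 <1
  x=-1.727: |R|=1.23028 >1
  x=-1.671: |R|=1.16141 >1
Stable set (-1.5238, 0).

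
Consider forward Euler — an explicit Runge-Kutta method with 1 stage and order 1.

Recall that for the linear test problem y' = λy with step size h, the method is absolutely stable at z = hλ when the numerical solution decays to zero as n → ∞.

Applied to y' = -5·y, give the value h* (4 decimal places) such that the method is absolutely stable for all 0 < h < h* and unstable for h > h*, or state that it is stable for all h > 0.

(-2.0000,0); λ=-5 ⇒ h* = 0.4000.

Set f=λy, z=hλ:
  order 1, 1-stage ⇒ R(z)=1+z
  (e.g. R(-1.67)=-0.67000, |R|=0.67000)

Find x<0 with |R(x)|<1.
x=-1.67: |R|=0.6700
|R(-1.53)|=0.5300 |R(-1.05)|=0.0500 |R(-0.54)|=0.4600
Bisect:
  x_lo=-2.6258 |R|=1.6258  x_hi=-0.2845 |R|=0.7155
  mid=-1.45517 |R|=0.45517 →hi
  mid=-2.04050 |R|=1.04050 →lo
  mid=-1.74783 |R|=0.74783 →hi
  mid=-1.89416 |R|=0.89416 →hi
  mid=-1.96733 |R|=0.96733 →hi
  mid=-2.00391 |R|=1.00391 →lo
  mid=-1.98562 |R|=0.98562 →hi
  mid=-1.99477 |R|=0.99477 →hi
  mid=-1.99934 |R|=0.99934 →hi
  ...
  [-2.00005,-1.99991] ⇒ x*=-2.0000
Stable set (-2.0000, 0).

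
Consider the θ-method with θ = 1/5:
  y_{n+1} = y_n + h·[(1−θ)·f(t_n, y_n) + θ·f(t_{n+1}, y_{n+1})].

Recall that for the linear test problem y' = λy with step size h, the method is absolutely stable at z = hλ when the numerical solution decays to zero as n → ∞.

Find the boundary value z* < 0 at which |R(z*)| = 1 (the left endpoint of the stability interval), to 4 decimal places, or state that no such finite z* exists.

left endpoint -3.3333.

On y'=λy, z=hλ:
  y_{n+1} = y_n + z·[4/5·y_n + 1/5·y_{n+1}] ⇒ (1 − 1/5z)y_{n+1} = (1 + 4/5z)y_n
  so R(z) = (1 + 4/5z)/(1 − 1/5z).

Solve |R(x)|<1 on ℝ⁻.
x=-1.04: |R|=0.1391
R=−1: 1+4/5x = −1+1/5x ⇒ -3/5x=2 ⇒ x=2/(-3/5)=-3.3333
Confirm numerically:
  x=-2.573: |R|=0.69880 <1
  x=-2.087: |R|=0.47241 <1
  x=-1.601: |R|=0.21270 <1
  x=-3.823: |R|=1.16650 >1
  x=-3.538: |R|=1.07191 >1
So |R|<1 on (-3.3333, 0).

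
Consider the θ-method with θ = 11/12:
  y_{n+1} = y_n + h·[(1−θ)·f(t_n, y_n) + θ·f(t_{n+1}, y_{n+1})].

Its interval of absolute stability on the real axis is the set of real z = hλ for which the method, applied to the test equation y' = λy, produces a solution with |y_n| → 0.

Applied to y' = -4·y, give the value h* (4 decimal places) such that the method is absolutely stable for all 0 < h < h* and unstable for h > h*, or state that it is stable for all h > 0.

On y'=λy, z=hλ:
  y_{n+1} = y_n + z·[1/12·y_n + 11/12·y_{n+1}] ⇒ (1 − 11/12z)y_{n+1} = (1 + 1/12z)y_n
  R(z) = (1 + 1/12z)/(1 − 11/12z).

Find x<0 with |R(x)|<1.
x=-0.88: |R|=0.5129
x=-2: |R|=0.2941
x=-10: |R|=0.0164
x=-100: |R|=0.0791
θ=11/12≥1/2 ⇒ |1+1/12x|<|1−11/12x| ∀x<0 ⇒ stable on all of ℝ⁻.

unbounded; (−∞, 0). Any h>0 works for λ=-4.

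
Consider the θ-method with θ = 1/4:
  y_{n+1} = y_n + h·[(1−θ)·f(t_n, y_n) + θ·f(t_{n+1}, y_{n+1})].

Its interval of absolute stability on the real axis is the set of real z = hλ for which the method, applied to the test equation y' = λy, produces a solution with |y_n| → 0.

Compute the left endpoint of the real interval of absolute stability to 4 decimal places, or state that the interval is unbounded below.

z* = -4.0000.

Test eqn y'=λy, z=hλ:
  y_{n+1} = y_n + z·[3/4·y_n + 1/4·y_{n+1}] ⇒ (1 − 1/4z)y_{n+1} = (1 + 3/4z)y_n
  ⇒ R(z) = (1 + 3/4z)/(1 − 1/4z).

Need |R(x)|<1, x<0.
x=-0.68: |R|=0.4188
R=−1: 1+3/4x = −1+1/4x ⇒ -1/2x=2 ⇒ x=2/(-1/2)=-4.0000
Confirm numerically:
  x=-2.344: |R|=0.47793 <1
  x=-2.195: |R|=0.41727 <1
  x=-2.177: |R|=0.40975 <1
  x=-4.359: |R|=1.08590 >1
  x=-4.224: |R|=1.05447 >1
So |R|<1 on (-4.0000, 0).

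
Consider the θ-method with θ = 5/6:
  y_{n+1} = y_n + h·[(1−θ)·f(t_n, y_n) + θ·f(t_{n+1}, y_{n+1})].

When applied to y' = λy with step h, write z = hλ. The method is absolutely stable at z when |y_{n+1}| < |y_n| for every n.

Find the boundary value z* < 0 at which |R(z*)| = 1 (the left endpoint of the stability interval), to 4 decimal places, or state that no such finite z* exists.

(−∞, 0) — no finite endpoint.

Set f=λy, z=hλ:
  y_{n+1} = y_n + z·[1/6·y_n + 5/6·y_{n+1}] ⇒ (1 − 5/6z)y_{n+1} = (1 + 1/6z)y_n
  so R(z) = (1 + 1/6z)/(1 − 5/6z).

Need |R(x)|<1, x<0.
x=-1.5: |R|=0.3333
x=-2: |R|=0.2500
x=-10: |R|=0.0714
x=-100: |R|=0.1858
θ=5/6≥1/2 ⇒ |1+1/6x|<|1−5/6x| ∀x<0 ⇒ interval (−∞,0).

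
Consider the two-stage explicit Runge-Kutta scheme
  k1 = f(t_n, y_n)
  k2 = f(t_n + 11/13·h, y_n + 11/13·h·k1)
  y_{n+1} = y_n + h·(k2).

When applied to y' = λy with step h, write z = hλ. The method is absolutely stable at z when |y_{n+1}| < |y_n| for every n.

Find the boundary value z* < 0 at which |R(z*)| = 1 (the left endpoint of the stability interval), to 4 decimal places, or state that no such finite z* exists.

With y'=λy (z=hλ):
  k1=λy_n ⇒ h·k1=z·y_n;  k2=λ(1+11/13z)y_n ⇒ h·k2=z(1+11/13z)y_n
  y_{n+1}/y_n = 1 + z(1+11/13z) = 1 + z + 11/13z²
  R(z) = 1 + z + 11/13z².

Need |R(x)|<1, x<0.
x=-0.93: |R|=0.8018
R=1: x+11/13x²=0 ⇒ x=−13/11=-1.1818; min R=1−1/(4·11/13)=0.7045>−1
Confirm numerically:
  x=-1.142: |R|=0.96152 <1
  x=-1.048: |R|=0.88133 <1
  x=-0.500: |R|=0.71154 <1
  x=-1.613: |R|=1.58850 >1
  x=-1.314: |R|=1.14697 >1
So |R|<1 on (-1.1818, 0).

z* = -1.1818.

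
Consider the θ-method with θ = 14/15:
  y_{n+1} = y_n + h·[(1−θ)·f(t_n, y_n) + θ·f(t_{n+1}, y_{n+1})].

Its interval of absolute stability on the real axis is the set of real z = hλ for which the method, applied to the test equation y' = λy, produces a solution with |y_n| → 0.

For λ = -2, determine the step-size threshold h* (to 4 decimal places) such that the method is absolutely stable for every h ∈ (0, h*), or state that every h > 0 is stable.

Test eqn y'=λy, z=hλ:
  y_{n+1} = y_n + z·[1/15·y_n + 14/15·y_{n+1}] ⇒ (1 − 14/15z)y_{n+1} = (1 + 1/15z)y_n
  R(z) = (1 + 1/15z)/(1 − 14/15z).

Find x<0 with |R(x)|<1.
x=-1.42: |R|=0.3893
x=-2: |R|=0.3023
x=-10: |R|=0.0323
x=-100: |R|=0.0601
θ=14/15≥1/2 ⇒ |1+1/15x|<|1−14/15x| ∀x<0 ⇒ stable on all of ℝ⁻.

(−∞, 0) — no finite endpoint. Any h>0 works for λ=-2.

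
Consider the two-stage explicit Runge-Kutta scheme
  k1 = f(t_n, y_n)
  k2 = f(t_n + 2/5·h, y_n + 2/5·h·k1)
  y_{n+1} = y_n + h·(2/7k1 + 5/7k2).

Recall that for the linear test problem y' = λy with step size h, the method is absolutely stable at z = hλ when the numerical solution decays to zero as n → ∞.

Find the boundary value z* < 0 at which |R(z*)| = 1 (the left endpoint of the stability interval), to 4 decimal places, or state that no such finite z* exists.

left endpoint -3.5000.

On y'=λy, z=hλ:
  k1=λy_n ⇒ h·k1=z·y_n;  k2=λ(1+2/5z)y_n ⇒ h·k2=z(1+2/5z)y_n
  y_{n+1}/y_n = 1 + 2/7z + 5/7z(1+2/5z) = 1 + z + 2/7z²
  ⇒ R(z) = 1 + z + 2/7z².

Solve |R(x)|<1 on ℝ⁻.
x=-1.07: |R|=0.2571
R=1: x+2/7x²=0 ⇒ x=−7/2=-3.5000; min R=1−1/(4·2/7)=0.1250>−1
Confirm numerically:
  x=-2.897: |R|=0.50089 <1
  x=-2.243: |R|=0.19444 <1
  x=-1.873: |R|=0.12932 <1
  x=-1.691: |R|=0.12599 <1
  x=-3.988: |R|=1.55604 >1
  x=-3.814: |R|=1.34217 >1
Stable set (-3.5000, 0).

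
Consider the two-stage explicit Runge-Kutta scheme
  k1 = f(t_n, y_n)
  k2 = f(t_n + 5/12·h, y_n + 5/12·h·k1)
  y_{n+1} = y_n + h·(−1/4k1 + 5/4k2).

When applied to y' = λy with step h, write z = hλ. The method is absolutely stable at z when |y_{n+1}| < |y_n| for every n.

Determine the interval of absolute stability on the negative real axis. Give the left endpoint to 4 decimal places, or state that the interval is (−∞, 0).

(-1.9200, 0).

Set f=λy, z=hλ:
  k1=λy_n ⇒ h·k1=z·y_n;  k2=λ(1+5/12z)y_n ⇒ h·k2=z(1+5/12z)y_n
  y_{n+1}/y_n = 1 − 1/4z + 5/4z(1+5/12z) = 1 + z + 25/48z²
  so R(z) = 1 + z + 25/48z².

Find x<0 with |R(x)|<1.
x=-0.85: |R|=0.5263
R=1: x+25/48x²=0 ⇒ x=−48/25=-1.9200; min R=1−1/(4·25/48)=0.5200>−1
Confirm numerically:
  x=-1.225: |R|=0.55658 <1
  x=-1.208: |R|=0.55203 <1
  x=-0.910: |R|=0.52130 <1
  x=-2.433: |R|=1.65007 >1
  x=-2.394: |R|=1.59102 >1
  x=-2.126: |R|=1.22810 >1
Stable set (-1.9200, 0).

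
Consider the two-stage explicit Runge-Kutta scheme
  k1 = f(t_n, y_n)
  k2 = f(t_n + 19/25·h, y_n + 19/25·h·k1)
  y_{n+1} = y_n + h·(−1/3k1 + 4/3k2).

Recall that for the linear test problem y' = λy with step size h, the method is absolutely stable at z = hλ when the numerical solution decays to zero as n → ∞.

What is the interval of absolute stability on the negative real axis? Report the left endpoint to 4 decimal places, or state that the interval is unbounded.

(-0.9868, 0).

Set f=λy, z=hλ:
  k1=λy_n ⇒ h·k1=z·y_n;  k2=λ(1+19/25z)y_n ⇒ h·k2=z(1+19/25z)y_n
  y_{n+1}/y_n = 1 − 1/3z + 4/3z(1+19/25z) = 1 + z + 76/75z²
  Hence R(z) = 1 + z + 76/75z².

Solve |R(x)|<1 on ℝ⁻.
x=-0.44: |R|=0.7562
R=1: x+76/75x²=0 ⇒ x=−75/76=-0.9868; min R=1−1/(4·76/75)=0.7533>−1
Confirm numerically:
  x=-0.958: |R|=0.97200 <1
  x=-0.930: |R|=0.94643 <1
  x=-0.928: |R|=0.94467 <1
  x=-1.511: |R|=1.80256 >1
  x=-1.013: |R|=1.02685 >1
So |R|<1 on (-0.9868, 0).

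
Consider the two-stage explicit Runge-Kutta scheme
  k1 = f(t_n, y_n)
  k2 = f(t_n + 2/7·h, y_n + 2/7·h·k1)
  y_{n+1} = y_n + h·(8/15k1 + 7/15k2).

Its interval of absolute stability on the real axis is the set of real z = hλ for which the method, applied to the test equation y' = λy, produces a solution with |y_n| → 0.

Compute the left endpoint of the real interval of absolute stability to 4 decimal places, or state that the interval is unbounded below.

left endpoint -7.5000.

Set f=λy, z=hλ:
  k1=λy_n ⇒ h·k1=z·y_n;  k2=λ(1+2/7z)y_n ⇒ h·k2=z(1+2/7z)y_n
  y_{n+1}/y_n = 1 + 8/15z + 7/15z(1+2/7z) = 1 + z + 2/15z²
  ⇒ R(z) = 1 + z + 2/15z².

Boundary: |R(x)|=1, x<0.
x=-1.35: |R|=0.1070
R=1: x+2/15x²=0 ⇒ x=−15/2=-7.5000; min R=1−1/(4·2/15)=-0.8750>−1
Confirm numerically:
  x=-7.129: |R|=0.64735 <1
  x=-5.702: |R|=0.36696 <1
  x=-4.375: |R|=0.82292 <1
  x=-7.893: |R|=1.41359 >1
  x=-7.845: |R|=1.36087 >1
  x=-7.809: |R|=1.32173 >1
So |R|<1 on (-7.5000, 0).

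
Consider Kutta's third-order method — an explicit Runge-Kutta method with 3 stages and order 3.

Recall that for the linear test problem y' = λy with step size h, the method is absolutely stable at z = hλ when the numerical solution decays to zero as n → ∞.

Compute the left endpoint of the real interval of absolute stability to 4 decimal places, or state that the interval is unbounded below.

With y'=λy (z=hλ):
  order 3, 3-stage ⇒ R(z)=1+z+z^2/2+z^3/6
  (e.g. R(-1.37)=0.13989, |R|=0.13989)

Find x<0 with |R(x)|<1.
x=-1.37: |R|=0.1399
|R(-2.14)|=0.4836 |R(-1.52)|=0.0499 |R(-1.03)|=0.3183
Bisect:
  x_lo=-3.1905 |R|=2.5138  x_hi=-0.3022 |R|=0.7388
  mid=-1.74638 |R|=0.10916 →hi
  mid=-2.46846 |R|=0.92865 →hi
  mid=-2.82949 |R|=1.60198 →lo
  mid=-2.64897 |R|=1.23845 →lo
  mid=-2.55872 |R|=1.07720 →lo
  mid=-2.51359 |R|=1.00138 →lo
  mid=-2.49102 |R|=0.96464 →hi
  mid=-2.50230 |R|=0.98291 →hi
  mid=-2.50794 |R|=0.99212 →hi
  ...
  [-2.51288,-2.51270] ⇒ x*=-2.5127
So |R|<1 on (-2.5127, 0).

left endpoint -2.5127.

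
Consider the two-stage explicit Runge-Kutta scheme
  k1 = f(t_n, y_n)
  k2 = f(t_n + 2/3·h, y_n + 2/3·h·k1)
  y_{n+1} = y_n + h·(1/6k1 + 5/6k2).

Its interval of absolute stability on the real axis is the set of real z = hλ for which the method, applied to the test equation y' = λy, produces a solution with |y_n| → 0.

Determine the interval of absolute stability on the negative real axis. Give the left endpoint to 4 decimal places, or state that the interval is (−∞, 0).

z∈(-1.8000,0).

Test eqn y'=λy, z=hλ:
  k1=λy_n ⇒ h·k1=z·y_n;  k2=λ(1+2/3z)y_n ⇒ h·k2=z(1+2/3z)y_n
  y_{n+1}/y_n = 1 + 1/6z + 5/6z(1+2/3z) = 1 + z + 5/9z²
  ⇒ R(z) = 1 + z + 5/9z².

Need |R(x)|<1, x<0.
x=-1.77: |R|=0.9705
R=1: x+5/9x²=0 ⇒ x=−9/5=-1.8000; min R=1−1/(4·5/9)=0.5500>−1
Confirm numerically:
  x=-1.627: |R|=0.84363 <1
  x=-1.344: |R|=0.65952 <1
  x=-1.114: |R|=0.57544 <1
  x=-1.050: |R|=0.56250 <1
  x=-2.396: |R|=1.79334 >1
  x=-2.148: |R|=1.41528 >1
Interval (-1.8000, 0).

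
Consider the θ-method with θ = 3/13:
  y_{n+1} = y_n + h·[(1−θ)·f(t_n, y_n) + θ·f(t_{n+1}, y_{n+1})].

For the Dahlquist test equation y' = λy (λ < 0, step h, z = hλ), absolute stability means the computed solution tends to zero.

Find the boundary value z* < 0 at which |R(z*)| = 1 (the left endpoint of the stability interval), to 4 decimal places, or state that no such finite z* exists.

Set f=λy, z=hλ:
  y_{n+1} = y_n + z·[10/13·y_n + 3/13·y_{n+1}] ⇒ (1 − 3/13z)y_{n+1} = (1 + 10/13z)y_n
  Hence R(z) = (1 + 10/13z)/(1 − 3/13z).

Find x<0 with |R(x)|<1.
x=-0.87: |R|=0.2755
R=−1: 1+10/13x = −1+3/13x ⇒ -7/13x=2 ⇒ x=2/(-7/13)=-3.7143
Confirm numerically:
  x=-3.511: |R|=0.93953 <1
  x=-3.337: |R|=0.88523 <1
  x=-3.305: |R|=0.87497 <1
  x=-4.235: |R|=1.14180 >1
  x=-4.070: |R|=1.09877 >1
  x=-3.785: |R|=1.02032 >1
So |R|<1 on (-3.7143, 0).

z* = -3.7143.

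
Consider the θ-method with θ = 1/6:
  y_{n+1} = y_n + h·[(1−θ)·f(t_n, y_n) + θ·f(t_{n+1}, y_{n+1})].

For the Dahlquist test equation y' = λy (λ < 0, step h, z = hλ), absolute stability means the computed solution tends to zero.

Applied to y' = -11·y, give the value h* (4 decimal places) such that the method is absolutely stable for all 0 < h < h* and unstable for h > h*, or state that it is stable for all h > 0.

On y'=λy, z=hλ:
  y_{n+1} = y_n + z·[5/6·y_n + 1/6·y_{n+1}] ⇒ (1 − 1/6z)y_{n+1} = (1 + 5/6z)y_n
  so R(z) = (1 + 5/6z)/(1 − 1/6z).

Solve |R(x)|<1 on ℝ⁻.
x=-0.78: |R|=0.3097
R=−1: 1+5/6x = −1+1/6x ⇒ -2/3x=2 ⇒ x=2/(-2/3)=-3.0000
Confirm numerically:
  x=-2.404: |R|=0.71633 <1
  x=-1.443: |R|=0.16324 <1
  x=-1.218: |R|=0.01247 <1
  x=-3.509: |R|=1.21411 >1
  x=-3.368: |R|=1.15713 >1
Stable set (-3.0000, 0).

(-3.0000,0); λ=-11 ⇒ h* = (3)/11 = 0.2727.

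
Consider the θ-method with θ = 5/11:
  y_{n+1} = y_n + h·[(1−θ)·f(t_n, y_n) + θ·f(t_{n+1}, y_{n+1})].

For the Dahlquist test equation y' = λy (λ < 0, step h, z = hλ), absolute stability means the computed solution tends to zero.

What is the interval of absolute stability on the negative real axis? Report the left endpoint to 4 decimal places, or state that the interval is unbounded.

Test eqn y'=λy, z=hλ:
  y_{n+1} = y_n + z·[6/11·y_n + 5/11·y_{n+1}] ⇒ (1 − 5/11z)y_{n+1} = (1 + 6/11z)y_n
  Hence R(z) = (1 + 6/11z)/(1 − 5/11z).

Solve |R(x)|<1 on ℝ⁻.
x=-1.02: |R|=0.3031
R=−1: 1+6/11x = −1+5/11x ⇒ -1/11x=2 ⇒ x=2/(-1/11)=-22.0000
Confirm numerically:
  x=-20.686: |R|=0.98852 <1
  x=-16.868: |R|=0.94617 <1
  x=-14.630: |R|=0.91242 <1
  x=-22.512: |R|=1.00414 >1
  x=-22.219: |R|=1.00179 >1
  x=-22.193: |R|=1.00158 >1
Stable set (-22.0000, 0).

(-22.0000, 0).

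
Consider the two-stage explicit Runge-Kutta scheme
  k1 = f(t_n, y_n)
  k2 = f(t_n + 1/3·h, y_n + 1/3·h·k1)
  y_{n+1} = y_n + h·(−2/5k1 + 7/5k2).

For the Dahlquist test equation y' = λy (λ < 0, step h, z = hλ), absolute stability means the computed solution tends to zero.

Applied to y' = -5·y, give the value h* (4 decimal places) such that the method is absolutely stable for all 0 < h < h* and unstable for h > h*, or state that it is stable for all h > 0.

Set f=λy, z=hλ:
  k1=λy_n ⇒ h·k1=z·y_n;  k2=λ(1+1/3z)y_n ⇒ h·k2=z(1+1/3z)y_n
  y_{n+1}/y_n = 1 − 2/5z + 7/5z(1+1/3z) = 1 + z + 7/15z²
  ⇒ R(z) = 1 + z + 7/15z².

Solve |R(x)|<1 on ℝ⁻.
x=-0.79: |R|=0.5012
R=1: x+7/15x²=0 ⇒ x=−15/7=-2.1429; min R=1−1/(4·7/15)=0.4643>−1
Confirm numerically:
  x=-1.941: |R|=0.81716 <1
  x=-1.817: |R|=0.72369 <1
  x=-1.784: |R|=0.70124 <1
  x=-1.548: |R|=0.57028 <1
  x=-2.602: |R|=1.55752 >1
  x=-2.182: |R|=1.03986 >1
Stable set (-2.1429, 0).

(-2.1429,0); λ=-5 ⇒ h* = (15/7)/5 = 0.4286.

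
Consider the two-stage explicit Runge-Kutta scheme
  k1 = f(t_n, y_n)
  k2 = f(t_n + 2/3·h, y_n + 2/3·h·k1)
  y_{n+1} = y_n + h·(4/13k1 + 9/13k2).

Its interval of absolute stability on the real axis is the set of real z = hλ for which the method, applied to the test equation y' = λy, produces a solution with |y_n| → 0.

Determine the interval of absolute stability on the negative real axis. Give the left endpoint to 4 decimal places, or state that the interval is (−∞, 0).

(-2.1667, 0).

On y'=λy, z=hλ:
  k1=λy_n ⇒ h·k1=z·y_n;  k2=λ(1+2/3z)y_n ⇒ h·k2=z(1+2/3z)y_n
  y_{n+1}/y_n = 1 + 4/13z + 9/13z(1+2/3z) = 1 + z + 6/13z²
  R(z) = 1 + z + 6/13z².

Boundary: |R(x)|=1, x<0.
x=-1.38: |R|=0.4990
R=1: x+6/13x²=0 ⇒ x=−13/6=-2.1667; min R=1−1/(4·6/13)=0.4583>−1
Confirm numerically:
  x=-1.478: |R|=0.53022 <1
  x=-1.382: |R|=0.49950 <1
  x=-1.279: |R|=0.47600 <1
  x=-1.229: |R|=0.46813 <1
  x=-2.765: |R|=1.76357 >1
  x=-2.652: |R|=1.59405 >1
Interval (-2.1667, 0).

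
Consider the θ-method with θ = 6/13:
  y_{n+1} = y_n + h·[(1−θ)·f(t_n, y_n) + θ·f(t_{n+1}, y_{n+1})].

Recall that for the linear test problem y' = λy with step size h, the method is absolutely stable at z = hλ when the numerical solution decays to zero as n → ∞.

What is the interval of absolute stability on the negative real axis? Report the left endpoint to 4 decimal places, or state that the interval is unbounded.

Set f=λy, z=hλ:
  y_{n+1} = y_n + z·[7/13·y_n + 6/13·y_{n+1}] ⇒ (1 − 6/13z)y_{n+1} = (1 + 7/13z)y_n
  ⇒ R(z) = (1 + 7/13z)/(1 − 6/13z).

Need |R(x)|<1, x<0.
x=-0.33: |R|=0.7136
R=−1: 1+7/13x = −1+6/13x ⇒ -1/13x=2 ⇒ x=2/(-1/13)=-26.0000
Confirm numerically:
  x=-24.640: |R|=0.99154 <1
  x=-24.612: |R|=0.99136 <1
  x=-19.212: |R|=0.94708 <1
  x=-16.562: |R|=0.91601 <1
  x=-26.573: |R|=1.00332 >1
  x=-26.236: |R|=1.00138 >1
So |R|<1 on (-26.0000, 0).

z∈(-26.0000,0).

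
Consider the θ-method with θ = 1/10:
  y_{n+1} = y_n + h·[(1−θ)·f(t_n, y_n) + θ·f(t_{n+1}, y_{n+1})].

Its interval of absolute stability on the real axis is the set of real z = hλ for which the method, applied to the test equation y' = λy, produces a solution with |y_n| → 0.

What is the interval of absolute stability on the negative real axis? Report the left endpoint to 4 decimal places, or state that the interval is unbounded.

(-2.5000, 0).

On y'=λy, z=hλ:
  y_{n+1} = y_n + z·[9/10·y_n + 1/10·y_{n+1}] ⇒ (1 − 1/10z)y_{n+1} = (1 + 9/10z)y_n
  R(z) = (1 + 9/10z)/(1 − 1/10z).

Need |R(x)|<1, x<0.
x=-1.02: |R|=0.0744
R=−1: 1+9/10x = −1+1/10x ⇒ -4/5x=2 ⇒ x=2/(-4/5)=-2.5000
Confirm numerically:
  x=-1.832: |R|=0.54834 <1
  x=-1.755: |R|=0.49298 <1
  x=-1.739: |R|=0.48139 <1
  x=-1.045: |R|=0.05387 <1
  x=-2.904: |R|=1.25046 >1
  x=-2.769: |R|=1.16853 >1
  x=-2.525: |R|=1.01597 >1
So |R|<1 on (-2.5000, 0).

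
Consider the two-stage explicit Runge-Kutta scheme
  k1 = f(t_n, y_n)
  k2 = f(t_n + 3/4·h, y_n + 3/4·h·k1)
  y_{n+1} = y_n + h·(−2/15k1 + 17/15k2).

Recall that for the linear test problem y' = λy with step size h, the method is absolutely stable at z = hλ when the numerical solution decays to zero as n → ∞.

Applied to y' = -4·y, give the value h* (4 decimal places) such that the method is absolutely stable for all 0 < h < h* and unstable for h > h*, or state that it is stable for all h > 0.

(-1.1765,0); λ=-4 ⇒ h* = (20/17)/4 = 0.2941.

Test eqn y'=λy, z=hλ:
  k1=λy_n ⇒ h·k1=z·y_n;  k2=λ(1+3/4z)y_n ⇒ h·k2=z(1+3/4z)y_n
  y_{n+1}/y_n = 1 − 2/15z + 17/15z(1+3/4z) = 1 + z + 17/20z²
  so R(z) = 1 + z + 17/20z².

Solve |R(x)|<1 on ℝ⁻.
x=-1.03: |R|=0.8718
R=1: x+17/20x²=0 ⇒ x=−20/17=-1.1765; min R=1−1/(4·17/20)=0.7059>−1
Confirm numerically:
  x=-0.976: |R|=0.83369 <1
  x=-0.674: |R|=0.71213 <1
  x=-0.558: |R|=0.70666 <1
  x=-1.277: |R|=1.10912 >1
  x=-1.225: |R|=1.05053 >1
Interval (-1.1765, 0).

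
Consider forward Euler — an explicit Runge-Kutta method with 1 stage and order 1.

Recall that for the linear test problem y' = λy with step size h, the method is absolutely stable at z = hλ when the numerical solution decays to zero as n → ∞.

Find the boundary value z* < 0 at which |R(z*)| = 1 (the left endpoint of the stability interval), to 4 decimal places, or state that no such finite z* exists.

On y'=λy, z=hλ:
  order 1, 1-stage ⇒ R(z)=1+z
  (e.g. R(-1.14)=-0.14000, |R|=0.14000)

Solve |R(x)|<1 on ℝ⁻.
x=-1.14: |R|=0.1400
|R(-1.25)|=0.2500 |R(-0.86)|=0.1400 |R(-0.71)|=0.2900
Bisect:
  x_lo=-2.3450 |R|=1.3450  x_hi=-0.3493 |R|=0.6507
  mid=-1.34712 |R|=0.34712 →hi
  mid=-1.84605 |R|=0.84605 →hi
  mid=-2.09551 |R|=1.09551 →lo
  mid=-1.97078 |R|=0.97078 →hi
  mid=-2.03314 |R|=1.03314 →lo
  mid=-2.00196 |R|=1.00196 →lo
  mid=-1.98637 |R|=0.98637 →hi
  ...
  [-2.00001,-1.99989] ⇒ x*=-2.0000
So |R|<1 on (-2.0000, 0).

z* = -2.0000.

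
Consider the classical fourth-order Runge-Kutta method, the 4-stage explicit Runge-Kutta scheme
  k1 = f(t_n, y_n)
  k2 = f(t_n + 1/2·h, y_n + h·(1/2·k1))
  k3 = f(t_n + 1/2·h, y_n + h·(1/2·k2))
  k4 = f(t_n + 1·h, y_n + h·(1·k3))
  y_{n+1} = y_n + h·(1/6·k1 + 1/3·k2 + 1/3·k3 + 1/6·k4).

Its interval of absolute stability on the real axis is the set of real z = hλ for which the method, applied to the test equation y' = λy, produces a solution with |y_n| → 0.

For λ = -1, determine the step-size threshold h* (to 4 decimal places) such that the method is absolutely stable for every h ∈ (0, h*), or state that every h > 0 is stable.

(-2.7853,0); λ=-1 ⇒ h* = 2.7853.

With y'=λy (z=hλ):
  order 4, 4-stage ⇒ R(z)=1+z+z^2/2+z^3/6+z^4/24
  (e.g. R(-1.29)=0.29965, |R|=0.29965)

Need |R(x)|<1, x<0.
x=-1.29: |R|=0.2997
|R(-2.49)|=0.6387 |R(-2.41)|=0.5667 |R(-1.65)|=0.2714
Bisect:
  x_lo=-3.6693 |R|=3.3820  x_hi=-0.1672 |R|=0.8460
  mid=-1.91827 |R|=0.30934 →hi
  mid=-2.79380 |R|=1.01290 →lo
  mid=-2.35604 |R|=0.52359 →hi
  mid=-2.57492 |R|=0.72646 →hi
  mid=-2.68436 |R|=0.85819 →hi
  mid=-2.73908 |R|=0.93253 →hi
  mid=-2.76644 |R|=0.97195 →hi
  mid=-2.78012 |R|=0.99223 →hi
  mid=-2.78696 |R|=1.00252 →lo
  mid=-2.78354 |R|=0.99736 →hi
  ...
  [-2.78546,-2.78525] ⇒ x*=-2.7853
So |R|<1 on (-2.7853, 0).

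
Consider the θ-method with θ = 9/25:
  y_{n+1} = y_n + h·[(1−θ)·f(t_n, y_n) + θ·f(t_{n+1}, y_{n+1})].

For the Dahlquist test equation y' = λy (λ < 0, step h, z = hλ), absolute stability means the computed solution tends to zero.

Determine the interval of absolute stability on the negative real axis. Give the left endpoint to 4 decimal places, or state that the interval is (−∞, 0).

Test eqn y'=λy, z=hλ:
  y_{n+1} = y_n + z·[16/25·y_n + 9/25·y_{n+1}] ⇒ (1 − 9/25z)y_{n+1} = (1 + 16/25z)y_n
  so R(z) = (1 + 16/25z)/(1 − 9/25z).

Find x<0 with |R(x)|<1.
x=-1.66: |R|=0.0391
R=−1: 1+16/25x = −1+9/25x ⇒ -7/25x=2 ⇒ x=2/(-7/25)=-7.1429
Confirm numerically:
  x=-5.826: |R|=0.88096 <1
  x=-3.844: |R|=0.61252 <1
  x=-3.424: |R|=0.53361 <1
  x=-3.039: |R|=0.45126 <1
  x=-7.564: |R|=1.03167 >1
  x=-7.516: |R|=1.02819 >1
  x=-7.271: |R|=1.00992 >1
So |R|<1 on (-7.1429, 0).

z∈(-7.1429,0).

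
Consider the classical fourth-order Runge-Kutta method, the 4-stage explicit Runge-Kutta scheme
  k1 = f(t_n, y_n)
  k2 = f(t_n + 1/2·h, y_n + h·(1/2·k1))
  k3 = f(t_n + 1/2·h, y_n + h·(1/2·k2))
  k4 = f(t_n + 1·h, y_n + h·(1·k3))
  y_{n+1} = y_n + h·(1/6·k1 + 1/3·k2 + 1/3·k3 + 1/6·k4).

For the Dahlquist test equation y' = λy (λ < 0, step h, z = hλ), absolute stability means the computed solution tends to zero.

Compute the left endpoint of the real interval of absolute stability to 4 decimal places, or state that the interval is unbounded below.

On y'=λy, z=hλ:
  order 4, 4-stage ⇒ R(z)=1+z+z^2/2+z^3/6+z^4/24
  (e.g. R(-0.74)=0.47876, |R|=0.47876)

Find x<0 with |R(x)|<1.
x=-0.74: |R|=0.4788
|R(-2.84)|=1.0857 |R(-2.52)|=0.6683 |R(-1.77)|=0.2812
Bisect:
  x_lo=-3.5065 |R|=2.7548  x_hi=-0.1375 |R|=0.8716
  mid=-1.82199 |R|=0.28894 →hi
  mid=-2.66426 |R|=0.83233 →hi
  mid=-3.08539 |R|=1.55511 →lo
  mid=-2.87483 |R|=1.14359 →lo
  mid=-2.76954 |R|=0.97651 →hi
  mid=-2.82218 |R|=1.05706 →lo
  mid=-2.79586 |R|=1.01605 →lo
  ...
  [-2.78538,-2.78517] ⇒ x*=-2.7853
So |R|<1 on (-2.7853, 0).

left endpoint -2.7853.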